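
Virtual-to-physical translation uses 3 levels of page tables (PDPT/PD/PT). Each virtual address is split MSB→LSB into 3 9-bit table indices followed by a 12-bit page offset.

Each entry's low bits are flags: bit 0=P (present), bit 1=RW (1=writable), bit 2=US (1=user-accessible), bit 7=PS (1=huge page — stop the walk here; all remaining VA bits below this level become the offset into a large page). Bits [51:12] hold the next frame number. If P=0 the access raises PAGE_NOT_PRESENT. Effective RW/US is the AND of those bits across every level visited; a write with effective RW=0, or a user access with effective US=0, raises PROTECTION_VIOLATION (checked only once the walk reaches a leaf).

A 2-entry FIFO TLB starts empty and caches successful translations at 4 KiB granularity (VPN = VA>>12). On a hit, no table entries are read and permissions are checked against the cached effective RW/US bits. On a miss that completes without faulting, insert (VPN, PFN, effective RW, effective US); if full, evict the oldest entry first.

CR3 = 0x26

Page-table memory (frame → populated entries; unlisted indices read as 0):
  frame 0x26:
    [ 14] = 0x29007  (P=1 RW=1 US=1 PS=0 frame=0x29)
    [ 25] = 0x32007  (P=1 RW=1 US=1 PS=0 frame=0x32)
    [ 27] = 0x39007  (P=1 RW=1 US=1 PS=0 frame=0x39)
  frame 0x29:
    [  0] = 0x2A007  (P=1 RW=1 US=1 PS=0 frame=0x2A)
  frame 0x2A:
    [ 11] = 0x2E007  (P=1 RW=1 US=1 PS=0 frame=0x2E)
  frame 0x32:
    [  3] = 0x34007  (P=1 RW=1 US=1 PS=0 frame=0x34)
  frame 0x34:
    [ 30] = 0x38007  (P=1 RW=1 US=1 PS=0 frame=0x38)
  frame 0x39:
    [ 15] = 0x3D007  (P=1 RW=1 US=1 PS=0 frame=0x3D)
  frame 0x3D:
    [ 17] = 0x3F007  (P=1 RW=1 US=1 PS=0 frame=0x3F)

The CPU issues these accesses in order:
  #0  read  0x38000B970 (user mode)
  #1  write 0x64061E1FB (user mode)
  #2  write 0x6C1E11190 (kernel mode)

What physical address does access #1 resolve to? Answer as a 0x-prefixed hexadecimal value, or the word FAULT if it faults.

Per-access translation:
#0 VA=0x38000B970 (r,user):
  L0 @0x26[14] → 0x29007  P=1,RW=1,US=1,PS=0
  L1 @0x29[0] → 0x2A007  P=1,RW=1,US=1,PS=0
  L2 @0x2A[11] → 0x2E007  P=1,RW=1,US=1,PS=0
  → PA=0x2E970  (3 entries read)
#1 VA=0x64061E1FB (w,user):
  L0 @0x26[25] → 0x32007  P=1,RW=1,US=1,PS=0
  L1 @0x32[3] → 0x34007  P=1,RW=1,US=1,PS=0
  L2 @0x34[30] → 0x38007  P=1,RW=1,US=1,PS=0
  → PA=0x381FB  (3 entries read)
#2 VA=0x6C1E11190 (w,kernel):
  L0 @0x26[27] → 0x39007  P=1,RW=1,US=1,PS=0
  L1 @0x39[15] → 0x3D007  P=1,RW=1,US=1,PS=0
  L2 @0x3D[17] → 0x3F007  P=1,RW=1,US=1,PS=0
  → PA=0x3F190  (3 entries read)

Access #1 PA: 0x381FB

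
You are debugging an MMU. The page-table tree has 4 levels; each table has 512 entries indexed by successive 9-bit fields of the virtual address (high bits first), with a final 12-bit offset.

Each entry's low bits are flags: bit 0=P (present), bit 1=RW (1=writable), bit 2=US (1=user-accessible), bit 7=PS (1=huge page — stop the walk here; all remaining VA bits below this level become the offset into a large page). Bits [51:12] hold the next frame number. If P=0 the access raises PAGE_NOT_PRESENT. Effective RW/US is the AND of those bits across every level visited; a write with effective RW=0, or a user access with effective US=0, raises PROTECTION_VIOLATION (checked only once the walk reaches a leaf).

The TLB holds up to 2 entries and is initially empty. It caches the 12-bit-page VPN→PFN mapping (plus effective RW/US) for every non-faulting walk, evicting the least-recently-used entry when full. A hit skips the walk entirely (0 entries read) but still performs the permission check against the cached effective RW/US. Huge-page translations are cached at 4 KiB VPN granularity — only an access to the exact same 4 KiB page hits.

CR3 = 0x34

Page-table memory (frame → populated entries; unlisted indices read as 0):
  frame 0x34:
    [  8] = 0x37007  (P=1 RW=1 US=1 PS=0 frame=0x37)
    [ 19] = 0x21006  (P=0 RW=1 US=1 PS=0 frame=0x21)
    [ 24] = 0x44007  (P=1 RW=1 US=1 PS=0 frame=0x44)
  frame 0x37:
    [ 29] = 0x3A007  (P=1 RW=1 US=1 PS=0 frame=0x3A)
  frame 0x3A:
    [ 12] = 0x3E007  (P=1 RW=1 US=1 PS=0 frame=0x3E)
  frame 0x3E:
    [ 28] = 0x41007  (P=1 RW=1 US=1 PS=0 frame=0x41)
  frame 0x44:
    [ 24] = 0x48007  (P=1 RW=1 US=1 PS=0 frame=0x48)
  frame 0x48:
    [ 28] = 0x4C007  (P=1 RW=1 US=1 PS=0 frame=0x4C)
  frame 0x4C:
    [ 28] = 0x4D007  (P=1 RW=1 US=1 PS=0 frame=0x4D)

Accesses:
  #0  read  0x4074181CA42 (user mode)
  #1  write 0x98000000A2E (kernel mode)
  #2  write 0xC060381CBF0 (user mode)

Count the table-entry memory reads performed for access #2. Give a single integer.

Per-access translation:
#0 VA=0x4074181CA42 (r,user):
  L0 @0x34[8] → 0x37007  P=1,RW=1,US=1,PS=0
  L1 @0x37[29] → 0x3A007  P=1,RW=1,US=1,PS=0
  L2 @0x3A[12] → 0x3E007  P=1,RW=1,US=1,PS=0
  L3 @0x3E[28] → 0x41007  P=1,RW=1,US=1,PS=0
  ✓ 0x41A42  — 4 lookups
#1 VA=0x98000000A2E (w,kernel):
  L0 @0x34[19] → 0x21006  P=0,RW=1,US=1,PS=0
  → PAGE_NOT_PRESENT  (1 entries read)
#2 VA=0xC060381CBF0 (w,user):
  L0 @0x34[24] → 0x44007  P=1,RW=1,US=1,PS=0
  L1 @0x44[24] → 0x48007  P=1,RW=1,US=1,PS=0
  L2 @0x48[28] → 0x4C007  P=1,RW=1,US=1,PS=0
  L3 @0x4C[28] → 0x4D007  P=1,RW=1,US=1,PS=0
  ✓ 0x4DBF0  — 4 lookups

Entries read for #2: 4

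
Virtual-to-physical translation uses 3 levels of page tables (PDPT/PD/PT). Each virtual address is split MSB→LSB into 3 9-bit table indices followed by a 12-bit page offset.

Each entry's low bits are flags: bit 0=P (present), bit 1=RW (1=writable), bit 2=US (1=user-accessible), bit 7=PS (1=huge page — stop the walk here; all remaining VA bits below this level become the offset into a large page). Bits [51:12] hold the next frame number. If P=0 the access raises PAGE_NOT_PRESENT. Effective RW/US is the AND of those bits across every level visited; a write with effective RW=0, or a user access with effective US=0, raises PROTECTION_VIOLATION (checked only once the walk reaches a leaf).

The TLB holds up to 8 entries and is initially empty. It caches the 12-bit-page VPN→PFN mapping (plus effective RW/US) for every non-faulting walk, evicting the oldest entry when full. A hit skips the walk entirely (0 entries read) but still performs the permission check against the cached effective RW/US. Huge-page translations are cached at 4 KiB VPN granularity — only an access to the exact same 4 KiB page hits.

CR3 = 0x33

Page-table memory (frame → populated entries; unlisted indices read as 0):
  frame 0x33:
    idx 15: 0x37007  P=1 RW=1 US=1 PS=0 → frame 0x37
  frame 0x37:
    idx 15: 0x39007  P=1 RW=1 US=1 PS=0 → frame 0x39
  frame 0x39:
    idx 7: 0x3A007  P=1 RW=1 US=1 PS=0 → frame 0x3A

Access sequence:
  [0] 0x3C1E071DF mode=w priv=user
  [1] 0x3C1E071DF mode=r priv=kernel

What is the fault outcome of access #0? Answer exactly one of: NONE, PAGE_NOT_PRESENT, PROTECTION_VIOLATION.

Walk each access:
#0 VA=0x3C1E071DF (w,user):
  lvl0: tbl 0x33, slot 15 ⇒ 0x37007 (P1/RW1/US1/PS0)
  lvl1: tbl 0x37, slot 15 ⇒ 0x39007 (P1/RW1/US1/PS0)
  lvl2: tbl 0x39, slot 7 ⇒ 0x3A007 (P1/RW1/US1/PS0)
  ✓ 0x3A1DF  — 3 lookups
#1 VA=0x3C1E071DF (r,kernel):
  TLB hit vpn=0x3C1E07 → PA=0x3A1DF

Access #0 fault: NONE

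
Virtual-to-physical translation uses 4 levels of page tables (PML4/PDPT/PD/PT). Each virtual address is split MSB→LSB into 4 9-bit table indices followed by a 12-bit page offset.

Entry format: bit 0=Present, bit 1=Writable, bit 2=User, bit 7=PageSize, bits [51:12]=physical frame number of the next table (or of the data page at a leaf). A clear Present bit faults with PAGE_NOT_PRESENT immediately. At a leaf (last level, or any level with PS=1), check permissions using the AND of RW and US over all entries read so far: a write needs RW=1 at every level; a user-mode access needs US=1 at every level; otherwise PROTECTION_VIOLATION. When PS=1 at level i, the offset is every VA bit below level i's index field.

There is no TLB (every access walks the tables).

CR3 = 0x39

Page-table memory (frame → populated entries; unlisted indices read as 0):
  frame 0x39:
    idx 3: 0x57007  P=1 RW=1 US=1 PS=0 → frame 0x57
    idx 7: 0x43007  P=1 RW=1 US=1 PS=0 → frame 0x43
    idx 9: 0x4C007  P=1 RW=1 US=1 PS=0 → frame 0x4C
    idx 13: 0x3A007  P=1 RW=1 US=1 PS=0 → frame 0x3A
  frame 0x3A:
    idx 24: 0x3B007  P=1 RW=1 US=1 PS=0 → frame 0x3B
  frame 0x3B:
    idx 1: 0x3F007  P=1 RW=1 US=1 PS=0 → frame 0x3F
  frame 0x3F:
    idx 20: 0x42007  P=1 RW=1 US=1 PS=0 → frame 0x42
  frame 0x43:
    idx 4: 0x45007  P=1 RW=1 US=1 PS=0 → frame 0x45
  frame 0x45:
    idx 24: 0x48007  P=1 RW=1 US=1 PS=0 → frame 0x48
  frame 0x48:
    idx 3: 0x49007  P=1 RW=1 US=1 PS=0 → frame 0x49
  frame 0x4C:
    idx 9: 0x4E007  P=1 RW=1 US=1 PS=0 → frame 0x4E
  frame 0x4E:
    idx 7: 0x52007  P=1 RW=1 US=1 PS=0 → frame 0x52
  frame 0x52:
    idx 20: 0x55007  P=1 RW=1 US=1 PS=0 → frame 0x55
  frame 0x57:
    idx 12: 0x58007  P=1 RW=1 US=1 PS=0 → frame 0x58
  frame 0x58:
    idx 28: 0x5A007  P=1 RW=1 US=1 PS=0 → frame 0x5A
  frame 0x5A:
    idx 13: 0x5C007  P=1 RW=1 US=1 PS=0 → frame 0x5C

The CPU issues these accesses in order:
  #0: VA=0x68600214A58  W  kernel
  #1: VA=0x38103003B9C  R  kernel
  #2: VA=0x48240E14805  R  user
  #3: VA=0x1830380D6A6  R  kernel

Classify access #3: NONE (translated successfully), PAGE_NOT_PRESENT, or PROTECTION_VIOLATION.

Walk each access:
#0 VA=0x68600214A58 (w,kernel):
  L0: frame=0x39 idx=13 entry=0x3A007 [P=1 RW=1 US=1 PS=0]
  L1: frame=0x3A idx=24 entry=0x3B007 [P=1 RW=1 US=1 PS=0]
  L2: frame=0x3B idx=1 entry=0x3F007 [P=1 RW=1 US=1 PS=0]
  L3: frame=0x3F idx=20 entry=0x42007 [P=1 RW=1 US=1 PS=0]
  ✓ 0x42A58  — 4 lookups
#1 VA=0x38103003B9C (r,kernel):
  L0: frame=0x39 idx=7 entry=0x43007 [P=1 RW=1 US=1 PS=0]
  L1: frame=0x43 idx=4 entry=0x45007 [P=1 RW=1 US=1 PS=0]
  L2: frame=0x45 idx=24 entry=0x48007 [P=1 RW=1 US=1 PS=0]
  L3: frame=0x48 idx=3 entry=0x49007 [P=1 RW=1 US=1 PS=0]
  ✓ 0x49B9C  — 4 lookups
#2 VA=0x48240E14805 (r,user):
  L0: frame=0x39 idx=9 entry=0x4C007 [P=1 RW=1 US=1 PS=0]
  L1: frame=0x4C idx=9 entry=0x4E007 [P=1 RW=1 US=1 PS=0]
  L2: frame=0x4E idx=7 entry=0x52007 [P=1 RW=1 US=1 PS=0]
  L3: frame=0x52 idx=20 entry=0x55007 [P=1 RW=1 US=1 PS=0]
  ✓ 0x55805  — 4 lookups
#3 VA=0x1830380D6A6 (r,kernel):
  L0: frame=0x39 idx=3 entry=0x57007 [P=1 RW=1 US=1 PS=0]
  L1: frame=0x57 idx=12 entry=0x58007 [P=1 RW=1 US=1 PS=0]
  L2: frame=0x58 idx=28 entry=0x5A007 [P=1 RW=1 US=1 PS=0]
  L3: frame=0x5A idx=13 entry=0x5C007 [P=1 RW=1 US=1 PS=0]
  ✓ 0x5C6A6  — 4 lookups

Access #3 fault: NONE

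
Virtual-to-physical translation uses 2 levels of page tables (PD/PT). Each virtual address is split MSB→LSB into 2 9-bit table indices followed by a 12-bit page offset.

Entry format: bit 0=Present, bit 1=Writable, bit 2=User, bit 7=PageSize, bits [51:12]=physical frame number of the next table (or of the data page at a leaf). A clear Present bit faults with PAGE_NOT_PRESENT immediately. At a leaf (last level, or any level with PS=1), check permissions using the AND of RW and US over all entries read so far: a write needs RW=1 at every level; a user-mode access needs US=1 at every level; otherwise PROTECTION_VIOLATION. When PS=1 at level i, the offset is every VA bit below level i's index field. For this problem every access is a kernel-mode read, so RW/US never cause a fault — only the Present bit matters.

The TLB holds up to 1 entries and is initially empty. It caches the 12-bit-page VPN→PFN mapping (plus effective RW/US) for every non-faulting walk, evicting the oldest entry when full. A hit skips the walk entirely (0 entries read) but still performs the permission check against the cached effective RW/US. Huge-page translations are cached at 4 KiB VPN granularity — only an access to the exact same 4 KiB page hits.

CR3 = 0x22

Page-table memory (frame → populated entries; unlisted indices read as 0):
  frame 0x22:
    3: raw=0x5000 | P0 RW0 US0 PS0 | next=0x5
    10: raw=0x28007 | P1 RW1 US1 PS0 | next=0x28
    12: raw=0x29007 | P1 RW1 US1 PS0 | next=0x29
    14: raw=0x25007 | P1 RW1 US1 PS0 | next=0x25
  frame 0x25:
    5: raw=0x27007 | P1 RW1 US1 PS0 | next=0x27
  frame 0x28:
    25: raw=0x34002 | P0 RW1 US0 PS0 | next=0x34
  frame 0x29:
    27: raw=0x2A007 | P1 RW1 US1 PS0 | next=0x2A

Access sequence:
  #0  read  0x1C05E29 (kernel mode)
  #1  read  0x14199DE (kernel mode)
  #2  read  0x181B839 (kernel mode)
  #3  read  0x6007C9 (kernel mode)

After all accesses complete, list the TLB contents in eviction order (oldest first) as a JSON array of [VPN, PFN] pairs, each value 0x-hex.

Per-access translation:
#0 VA=0x1C05E29 (r,kernel):
  L0 @0x22[14] → 0x25007  P=1,RW=1,US=1,PS=0
  L1 @0x25[5] → 0x27007  P=1,RW=1,US=1,PS=0
  ⇒ phys 0x27E29  [2 reads]
#1 VA=0x14199DE (r,kernel):
  L0 @0x22[10] → 0x28007  P=1,RW=1,US=1,PS=0
  L1 @0x28[25] → 0x34002  P=0,RW=1,US=0,PS=0
  ⇒ fault: PAGE_NOT_PRESENT  — 2 lookups
#2 VA=0x181B839 (r,kernel):
  L0 @0x22[12] → 0x29007  P=1,RW=1,US=1,PS=0
  L1 @0x29[27] → 0x2A007  P=1,RW=1,US=1,PS=0
  ⇒ phys 0x2A839  [2 reads]
#3 VA=0x6007C9 (r,kernel):
  L0 @0x22[3] → 0x5000  P=0,RW=0,US=0,PS=0
  ⇒ fault: PAGE_NOT_PRESENT  — 1 lookups

TLB: [["0x181B", "0x2A"]]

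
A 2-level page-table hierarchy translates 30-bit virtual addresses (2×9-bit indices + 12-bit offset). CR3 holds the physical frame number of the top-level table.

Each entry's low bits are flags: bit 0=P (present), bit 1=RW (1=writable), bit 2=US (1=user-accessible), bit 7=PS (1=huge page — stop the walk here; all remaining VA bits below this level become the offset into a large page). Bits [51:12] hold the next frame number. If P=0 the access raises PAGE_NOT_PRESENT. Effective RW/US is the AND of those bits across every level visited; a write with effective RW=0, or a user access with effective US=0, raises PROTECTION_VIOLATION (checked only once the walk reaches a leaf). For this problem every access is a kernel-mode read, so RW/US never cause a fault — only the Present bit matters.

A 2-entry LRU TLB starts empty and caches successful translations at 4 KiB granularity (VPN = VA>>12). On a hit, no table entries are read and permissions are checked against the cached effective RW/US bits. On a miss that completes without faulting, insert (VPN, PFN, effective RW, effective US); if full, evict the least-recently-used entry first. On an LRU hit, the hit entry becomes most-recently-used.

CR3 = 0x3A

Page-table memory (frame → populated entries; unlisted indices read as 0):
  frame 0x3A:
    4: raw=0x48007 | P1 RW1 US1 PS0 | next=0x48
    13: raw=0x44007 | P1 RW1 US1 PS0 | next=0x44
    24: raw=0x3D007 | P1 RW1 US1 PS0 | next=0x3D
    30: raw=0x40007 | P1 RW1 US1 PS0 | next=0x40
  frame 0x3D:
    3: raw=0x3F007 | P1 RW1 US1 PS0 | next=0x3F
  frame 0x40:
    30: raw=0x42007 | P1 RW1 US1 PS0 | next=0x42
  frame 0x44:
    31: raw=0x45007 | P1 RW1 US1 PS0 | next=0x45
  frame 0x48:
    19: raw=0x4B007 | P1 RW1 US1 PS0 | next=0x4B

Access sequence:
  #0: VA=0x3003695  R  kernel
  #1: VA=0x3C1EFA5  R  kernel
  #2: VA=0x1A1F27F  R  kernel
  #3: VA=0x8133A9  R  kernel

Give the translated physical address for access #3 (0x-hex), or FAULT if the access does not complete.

Walk each access:
#0 VA=0x3003695 (r,kernel):
  lvl0: tbl 0x3A, slot 24 ⇒ 0x3D007 (P1/RW1/US1/PS0)
  lvl1: tbl 0x3D, slot 3 ⇒ 0x3F007 (P1/RW1/US1/PS0)
  ⇒ phys 0x3F695  [2 reads]
#1 VA=0x3C1EFA5 (r,kernel):
  lvl0: tbl 0x3A, slot 30 ⇒ 0x40007 (P1/RW1/US1/PS0)
  lvl1: tbl 0x40, slot 30 ⇒ 0x42007 (P1/RW1/US1/PS0)
  ⇒ phys 0x42FA5  [2 reads]
#2 VA=0x1A1F27F (r,kernel):
  lvl0: tbl 0x3A, slot 13 ⇒ 0x44007 (P1/RW1/US1/PS0)
  lvl1: tbl 0x44, slot 31 ⇒ 0x45007 (P1/RW1/US1/PS0)
  ⇒ phys 0x4527F  [2 reads]
#3 VA=0x8133A9 (r,kernel):
  lvl0: tbl 0x3A, slot 4 ⇒ 0x48007 (P1/RW1/US1/PS0)
  lvl1: tbl 0x48, slot 19 ⇒ 0x4B007 (P1/RW1/US1/PS0)
  ⇒ phys 0x4B3A9  [2 reads]

Access #3 PA: 0x4B3A9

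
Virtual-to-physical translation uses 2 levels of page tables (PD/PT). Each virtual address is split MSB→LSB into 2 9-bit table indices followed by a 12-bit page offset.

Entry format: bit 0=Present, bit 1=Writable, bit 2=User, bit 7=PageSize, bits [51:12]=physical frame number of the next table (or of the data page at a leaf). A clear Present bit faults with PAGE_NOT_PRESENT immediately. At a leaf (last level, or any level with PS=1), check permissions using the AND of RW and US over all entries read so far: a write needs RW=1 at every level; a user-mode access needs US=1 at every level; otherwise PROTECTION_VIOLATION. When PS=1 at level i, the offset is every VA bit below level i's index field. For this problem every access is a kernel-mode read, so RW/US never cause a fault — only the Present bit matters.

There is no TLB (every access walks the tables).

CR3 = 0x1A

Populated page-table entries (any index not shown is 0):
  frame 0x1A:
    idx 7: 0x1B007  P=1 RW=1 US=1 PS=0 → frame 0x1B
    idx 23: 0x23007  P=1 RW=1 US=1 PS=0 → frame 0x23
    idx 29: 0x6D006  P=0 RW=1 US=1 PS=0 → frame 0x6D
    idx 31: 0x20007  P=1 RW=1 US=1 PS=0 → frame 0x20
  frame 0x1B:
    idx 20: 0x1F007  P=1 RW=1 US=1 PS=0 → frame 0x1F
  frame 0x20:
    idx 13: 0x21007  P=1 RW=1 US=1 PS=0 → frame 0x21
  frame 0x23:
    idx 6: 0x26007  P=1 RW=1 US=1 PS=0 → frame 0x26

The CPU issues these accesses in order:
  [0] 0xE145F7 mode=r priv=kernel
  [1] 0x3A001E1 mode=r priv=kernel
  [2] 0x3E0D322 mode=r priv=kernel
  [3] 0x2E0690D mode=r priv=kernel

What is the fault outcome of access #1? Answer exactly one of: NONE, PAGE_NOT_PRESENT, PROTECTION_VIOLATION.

Per-access translation:
#0 VA=0xE145F7 (r,kernel):
  L0 @0x1A[7] → 0x1B007  P=1,RW=1,US=1,PS=0
  L1 @0x1B[20] → 0x1F007  P=1,RW=1,US=1,PS=0
  ✓ 0x1F5F7  — 2 lookups
#1 VA=0x3A001E1 (r,kernel):
  L0 @0x1A[29] → 0x6D006  P=0,RW=1,US=1,PS=0
  ✗ PAGE_NOT_PRESENT  [1 reads]
#2 VA=0x3E0D322 (r,kernel):
  L0 @0x1A[31] → 0x20007  P=1,RW=1,US=1,PS=0
  L1 @0x20[13] → 0x21007  P=1,RW=1,US=1,PS=0
  ✓ 0x21322  — 2 lookups
#3 VA=0x2E0690D (r,kernel):
  L0 @0x1A[23] → 0x23007  P=1,RW=1,US=1,PS=0
  L1 @0x23[6] → 0x26007  P=1,RW=1,US=1,PS=0
  ✓ 0x2690D  — 2 lookups

Access #1 fault: PAGE_NOT_PRESENT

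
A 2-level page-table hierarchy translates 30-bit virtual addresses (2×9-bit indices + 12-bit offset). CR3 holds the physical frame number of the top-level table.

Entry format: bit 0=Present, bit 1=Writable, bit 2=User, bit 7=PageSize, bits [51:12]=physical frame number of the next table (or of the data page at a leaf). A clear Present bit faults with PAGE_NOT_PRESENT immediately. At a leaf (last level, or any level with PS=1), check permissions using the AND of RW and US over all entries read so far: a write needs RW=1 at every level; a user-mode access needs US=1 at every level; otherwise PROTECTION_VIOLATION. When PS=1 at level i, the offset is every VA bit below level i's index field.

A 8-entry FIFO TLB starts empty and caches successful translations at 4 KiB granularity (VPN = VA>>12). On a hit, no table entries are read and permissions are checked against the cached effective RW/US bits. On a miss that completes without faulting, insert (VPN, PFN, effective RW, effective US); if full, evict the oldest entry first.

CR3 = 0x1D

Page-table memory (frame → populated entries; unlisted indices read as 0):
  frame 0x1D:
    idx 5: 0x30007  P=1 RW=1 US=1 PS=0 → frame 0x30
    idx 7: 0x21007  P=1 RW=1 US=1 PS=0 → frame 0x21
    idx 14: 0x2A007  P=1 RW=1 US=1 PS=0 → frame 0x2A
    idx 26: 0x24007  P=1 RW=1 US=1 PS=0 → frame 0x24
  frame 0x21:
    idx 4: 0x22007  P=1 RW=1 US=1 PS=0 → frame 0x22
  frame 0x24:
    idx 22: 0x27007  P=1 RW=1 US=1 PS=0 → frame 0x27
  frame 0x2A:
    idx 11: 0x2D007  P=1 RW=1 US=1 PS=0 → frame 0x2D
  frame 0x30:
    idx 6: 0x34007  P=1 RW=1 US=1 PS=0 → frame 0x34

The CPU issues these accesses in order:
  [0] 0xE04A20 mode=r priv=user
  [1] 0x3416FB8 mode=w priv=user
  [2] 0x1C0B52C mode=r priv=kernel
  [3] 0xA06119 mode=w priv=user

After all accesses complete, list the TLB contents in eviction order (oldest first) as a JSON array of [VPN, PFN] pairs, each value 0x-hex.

Per-access translation:
#0 VA=0xE04A20 (r,user):
  L0 @0x1D[7] → 0x21007  P=1,RW=1,US=1,PS=0
  L1 @0x21[4] → 0x22007  P=1,RW=1,US=1,PS=0
  ⇒ phys 0x22A20  [2 reads]
#1 VA=0x3416FB8 (w,user):
  L0 @0x1D[26] → 0x24007  P=1,RW=1,US=1,PS=0
  L1 @0x24[22] → 0x27007  P=1,RW=1,US=1,PS=0
  ⇒ phys 0x27FB8  [2 reads]
#2 VA=0x1C0B52C (r,kernel):
  L0 @0x1D[14] → 0x2A007  P=1,RW=1,US=1,PS=0
  L1 @0x2A[11] → 0x2D007  P=1,RW=1,US=1,PS=0
  ⇒ phys 0x2D52C  [2 reads]
#3 VA=0xA06119 (w,user):
  L0 @0x1D[5] → 0x30007  P=1,RW=1,US=1,PS=0
  L1 @0x30[6] → 0x34007  P=1,RW=1,US=1,PS=0
  ⇒ phys 0x34119  [2 reads]

TLB: [["0xE04", "0x22"], ["0x3416", "0x27"], ["0x1C0B", "0x2D"], ["0xA06", "0x34"]]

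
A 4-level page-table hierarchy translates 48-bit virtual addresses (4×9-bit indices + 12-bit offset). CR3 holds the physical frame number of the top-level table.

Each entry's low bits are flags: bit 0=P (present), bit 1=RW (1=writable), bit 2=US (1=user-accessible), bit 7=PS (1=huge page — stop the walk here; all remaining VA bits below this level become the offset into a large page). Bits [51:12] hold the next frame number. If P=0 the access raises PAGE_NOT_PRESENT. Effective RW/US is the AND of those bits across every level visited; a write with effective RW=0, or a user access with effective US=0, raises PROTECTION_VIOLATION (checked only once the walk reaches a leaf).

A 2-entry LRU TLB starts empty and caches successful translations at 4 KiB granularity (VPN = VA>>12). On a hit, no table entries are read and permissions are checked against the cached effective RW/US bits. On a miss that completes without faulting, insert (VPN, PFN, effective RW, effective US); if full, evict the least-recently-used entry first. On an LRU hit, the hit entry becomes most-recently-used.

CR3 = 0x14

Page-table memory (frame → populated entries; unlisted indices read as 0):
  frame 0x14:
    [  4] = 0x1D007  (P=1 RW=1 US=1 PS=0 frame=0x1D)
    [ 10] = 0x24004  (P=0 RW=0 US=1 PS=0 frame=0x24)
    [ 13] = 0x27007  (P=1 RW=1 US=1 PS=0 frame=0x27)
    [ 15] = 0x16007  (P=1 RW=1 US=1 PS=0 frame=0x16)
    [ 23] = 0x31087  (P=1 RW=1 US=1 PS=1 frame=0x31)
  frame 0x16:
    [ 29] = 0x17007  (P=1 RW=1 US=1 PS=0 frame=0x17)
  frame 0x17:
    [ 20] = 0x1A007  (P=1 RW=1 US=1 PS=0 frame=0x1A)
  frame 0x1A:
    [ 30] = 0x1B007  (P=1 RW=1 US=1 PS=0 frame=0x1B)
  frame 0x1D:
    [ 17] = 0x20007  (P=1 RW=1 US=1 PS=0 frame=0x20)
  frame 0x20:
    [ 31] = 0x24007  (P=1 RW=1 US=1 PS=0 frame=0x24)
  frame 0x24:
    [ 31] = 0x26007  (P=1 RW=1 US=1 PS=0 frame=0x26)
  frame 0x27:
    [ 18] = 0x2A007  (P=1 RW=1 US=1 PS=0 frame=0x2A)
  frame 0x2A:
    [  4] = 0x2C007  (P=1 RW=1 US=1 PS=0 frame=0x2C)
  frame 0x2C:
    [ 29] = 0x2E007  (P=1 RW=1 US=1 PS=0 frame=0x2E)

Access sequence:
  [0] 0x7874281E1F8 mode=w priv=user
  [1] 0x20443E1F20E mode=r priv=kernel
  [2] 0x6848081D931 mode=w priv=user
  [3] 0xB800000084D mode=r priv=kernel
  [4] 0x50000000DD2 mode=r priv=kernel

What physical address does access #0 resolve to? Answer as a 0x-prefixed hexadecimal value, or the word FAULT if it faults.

Walk each access:
#0 VA=0x7874281E1F8 (w,user):
  L0: frame=0x14 idx=15 entry=0x16007 [P=1 RW=1 US=1 PS=0]
  L1: frame=0x16 idx=29 entry=0x17007 [P=1 RW=1 US=1 PS=0]
  L2: frame=0x17 idx=20 entry=0x1A007 [P=1 RW=1 US=1 PS=0]
  L3: frame=0x1A idx=30 entry=0x1B007 [P=1 RW=1 US=1 PS=0]
  ⇒ phys 0x1B1F8  [4 reads]
#1 VA=0x20443E1F20E (r,kernel):
  L0: frame=0x14 idx=4 entry=0x1D007 [P=1 RW=1 US=1 PS=0]
  L1: frame=0x1D idx=17 entry=0x20007 [P=1 RW=1 US=1 PS=0]
  L2: frame=0x20 idx=31 entry=0x24007 [P=1 RW=1 US=1 PS=0]
  L3: frame=0x24 idx=31 entry=0x26007 [P=1 RW=1 US=1 PS=0]
  ⇒ phys 0x2620E  [4 reads]
#2 VA=0x6848081D931 (w,user):
  L0: frame=0x14 idx=13 entry=0x27007 [P=1 RW=1 US=1 PS=0]
  L1: frame=0x27 idx=18 entry=0x2A007 [P=1 RW=1 US=1 PS=0]
  L2: frame=0x2A idx=4 entry=0x2C007 [P=1 RW=1 US=1 PS=0]
  L3: frame=0x2C idx=29 entry=0x2E007 [P=1 RW=1 US=1 PS=0]
  ⇒ phys 0x2E931  [4 reads]
#3 VA=0xB800000084D (r,kernel):
  L0: frame=0x14 idx=23 entry=0x31087 [P=1 RW=1 US=1 PS=1]
  ⇒ phys 0x3184D (huge @L0)  [1 reads]
#4 VA=0x50000000DD2 (r,kernel):
  L0: frame=0x14 idx=10 entry=0x24004 [P=0 RW=0 US=1 PS=0]
  ✗ PAGE_NOT_PRESENT  [1 reads]

Access #0 PA: 0x1B1F8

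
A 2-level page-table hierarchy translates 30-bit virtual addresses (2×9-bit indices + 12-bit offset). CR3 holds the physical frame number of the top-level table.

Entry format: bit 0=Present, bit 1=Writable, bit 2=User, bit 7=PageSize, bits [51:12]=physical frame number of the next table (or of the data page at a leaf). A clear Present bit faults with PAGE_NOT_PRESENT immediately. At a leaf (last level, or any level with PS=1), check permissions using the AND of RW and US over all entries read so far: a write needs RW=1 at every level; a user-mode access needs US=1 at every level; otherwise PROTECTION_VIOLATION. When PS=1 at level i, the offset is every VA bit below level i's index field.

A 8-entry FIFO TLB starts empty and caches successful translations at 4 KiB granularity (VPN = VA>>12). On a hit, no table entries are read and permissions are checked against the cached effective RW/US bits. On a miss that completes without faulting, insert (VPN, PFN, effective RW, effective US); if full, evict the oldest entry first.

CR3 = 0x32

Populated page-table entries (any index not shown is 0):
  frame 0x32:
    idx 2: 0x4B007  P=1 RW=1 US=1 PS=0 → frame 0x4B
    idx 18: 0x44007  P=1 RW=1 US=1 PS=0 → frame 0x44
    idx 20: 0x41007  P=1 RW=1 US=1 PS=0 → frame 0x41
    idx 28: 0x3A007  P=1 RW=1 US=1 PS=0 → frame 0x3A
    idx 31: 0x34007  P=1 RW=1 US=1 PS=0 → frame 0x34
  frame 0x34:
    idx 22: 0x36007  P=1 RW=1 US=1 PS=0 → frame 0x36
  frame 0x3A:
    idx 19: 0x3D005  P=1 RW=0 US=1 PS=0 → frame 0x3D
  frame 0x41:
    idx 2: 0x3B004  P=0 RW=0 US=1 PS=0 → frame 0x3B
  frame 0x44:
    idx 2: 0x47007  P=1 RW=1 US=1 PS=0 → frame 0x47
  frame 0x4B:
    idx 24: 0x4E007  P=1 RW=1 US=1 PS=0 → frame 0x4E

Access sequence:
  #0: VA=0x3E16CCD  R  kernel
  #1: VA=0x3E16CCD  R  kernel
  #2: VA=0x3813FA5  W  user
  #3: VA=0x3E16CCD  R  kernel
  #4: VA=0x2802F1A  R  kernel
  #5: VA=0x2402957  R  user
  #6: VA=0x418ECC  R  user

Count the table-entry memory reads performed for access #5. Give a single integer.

Per-access translation:
#0 VA=0x3E16CCD (r,kernel):
  lvl0: tbl 0x32, slot 31 ⇒ 0x34007 (P1/RW1/US1/PS0)
  lvl1: tbl 0x34, slot 22 ⇒ 0x36007 (P1/RW1/US1/PS0)
  → PA=0x36CCD  (2 entries read)
#1 VA=0x3E16CCD (r,kernel):
  TLB hit vpn=0x3E16 → PA=0x36CCD
#2 VA=0x3813FA5 (w,user):
  lvl0: tbl 0x32, slot 28 ⇒ 0x3A007 (P1/RW1/US1/PS0)
  lvl1: tbl 0x3A, slot 19 ⇒ 0x3D005 (P1/RW0/US1/PS0)
  → PROTECTION_VIOLATION  (2 entries read)
#3 VA=0x3E16CCD (r,kernel):
  TLB hit vpn=0x3E16 → PA=0x36CCD
#4 VA=0x2802F1A (r,kernel):
  lvl0: tbl 0x32, slot 20 ⇒ 0x41007 (P1/RW1/US1/PS0)
  lvl1: tbl 0x41, slot 2 ⇒ 0x3B004 (P0/RW0/US1/PS0)
  → PAGE_NOT_PRESENT  (2 entries read)
#5 VA=0x2402957 (r,user):
  lvl0: tbl 0x32, slot 18 ⇒ 0x44007 (P1/RW1/US1/PS0)
  lvl1: tbl 0x44, slot 2 ⇒ 0x47007 (P1/RW1/US1/PS0)
  → PA=0x47957  (2 entries read)
#6 VA=0x418ECC (r,user):
  lvl0: tbl 0x32, slot 2 ⇒ 0x4B007 (P1/RW1/US1/PS0)
  lvl1: tbl 0x4B, slot 24 ⇒ 0x4E007 (P1/RW1/US1/PS0)
  → PA=0x4EECC  (2 entries read)

Entries read for #5: 2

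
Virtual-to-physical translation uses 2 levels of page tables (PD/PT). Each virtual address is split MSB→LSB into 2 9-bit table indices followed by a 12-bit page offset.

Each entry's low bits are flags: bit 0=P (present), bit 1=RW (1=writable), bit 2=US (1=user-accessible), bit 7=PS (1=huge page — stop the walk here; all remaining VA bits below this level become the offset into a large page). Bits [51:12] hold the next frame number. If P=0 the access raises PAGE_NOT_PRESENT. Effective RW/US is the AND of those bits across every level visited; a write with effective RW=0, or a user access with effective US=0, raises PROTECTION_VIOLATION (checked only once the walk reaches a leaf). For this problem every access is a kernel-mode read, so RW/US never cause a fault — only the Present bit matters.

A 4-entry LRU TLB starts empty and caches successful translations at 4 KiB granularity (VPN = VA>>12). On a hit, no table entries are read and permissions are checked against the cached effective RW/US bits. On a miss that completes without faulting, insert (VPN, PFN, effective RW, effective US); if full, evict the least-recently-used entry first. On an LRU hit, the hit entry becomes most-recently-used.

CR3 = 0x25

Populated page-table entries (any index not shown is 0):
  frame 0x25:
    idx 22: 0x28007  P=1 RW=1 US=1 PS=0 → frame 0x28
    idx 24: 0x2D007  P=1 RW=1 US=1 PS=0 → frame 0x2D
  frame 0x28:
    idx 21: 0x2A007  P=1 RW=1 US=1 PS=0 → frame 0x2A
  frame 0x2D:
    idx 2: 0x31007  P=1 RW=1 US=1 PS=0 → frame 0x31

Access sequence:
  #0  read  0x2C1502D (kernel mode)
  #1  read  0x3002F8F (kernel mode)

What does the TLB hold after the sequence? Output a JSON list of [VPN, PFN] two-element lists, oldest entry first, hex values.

Per-access translation:
#0 VA=0x2C1502D (r,kernel):
  lvl0: tbl 0x25, slot 22 ⇒ 0x28007 (P1/RW1/US1/PS0)
  lvl1: tbl 0x28, slot 21 ⇒ 0x2A007 (P1/RW1/US1/PS0)
  → PA=0x2A02D  (2 entries read)
#1 VA=0x3002F8F (r,kernel):
  lvl0: tbl 0x25, slot 24 ⇒ 0x2D007 (P1/RW1/US1/PS0)
  lvl1: tbl 0x2D, slot 2 ⇒ 0x31007 (P1/RW1/US1/PS0)
  → PA=0x31F8F  (2 entries read)

TLB: [["0x2C15", "0x2A"], ["0x3002", "0x31"]]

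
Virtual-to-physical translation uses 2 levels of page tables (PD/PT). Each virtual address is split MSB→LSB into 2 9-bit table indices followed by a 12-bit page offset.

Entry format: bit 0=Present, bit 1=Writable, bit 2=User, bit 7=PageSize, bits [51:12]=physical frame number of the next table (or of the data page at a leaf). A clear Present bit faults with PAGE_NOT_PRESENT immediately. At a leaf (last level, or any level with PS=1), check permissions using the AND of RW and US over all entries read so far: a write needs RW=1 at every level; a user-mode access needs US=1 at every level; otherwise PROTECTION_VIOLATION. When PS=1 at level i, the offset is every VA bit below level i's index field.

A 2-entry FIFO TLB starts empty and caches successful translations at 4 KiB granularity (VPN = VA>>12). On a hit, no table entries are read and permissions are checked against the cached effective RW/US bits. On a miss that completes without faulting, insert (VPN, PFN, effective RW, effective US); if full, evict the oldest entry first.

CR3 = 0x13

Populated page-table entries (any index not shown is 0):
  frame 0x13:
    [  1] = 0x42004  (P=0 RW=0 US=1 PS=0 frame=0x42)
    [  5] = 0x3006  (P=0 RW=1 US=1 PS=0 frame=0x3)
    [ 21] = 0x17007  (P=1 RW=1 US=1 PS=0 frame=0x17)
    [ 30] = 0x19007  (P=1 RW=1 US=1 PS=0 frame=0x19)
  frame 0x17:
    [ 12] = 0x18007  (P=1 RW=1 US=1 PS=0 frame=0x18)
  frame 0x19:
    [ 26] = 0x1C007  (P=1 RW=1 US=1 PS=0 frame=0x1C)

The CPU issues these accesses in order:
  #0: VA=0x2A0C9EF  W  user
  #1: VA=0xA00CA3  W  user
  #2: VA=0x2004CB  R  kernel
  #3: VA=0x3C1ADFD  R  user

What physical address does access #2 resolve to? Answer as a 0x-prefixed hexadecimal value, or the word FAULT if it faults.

Trace:
#0 VA=0x2A0C9EF (w,user):
  lvl0: tbl 0x13, slot 21 ⇒ 0x17007 (P1/RW1/US1/PS0)
  lvl1: tbl 0x17, slot 12 ⇒ 0x18007 (P1/RW1/US1/PS0)
  ✓ 0x189EF  — 2 lookups
#1 VA=0xA00CA3 (w,user):
  lvl0: tbl 0x13, slot 5 ⇒ 0x3006 (P0/RW1/US1/PS0)
  → PAGE_NOT_PRESENT  (1 entries read)
#2 VA=0x2004CB (r,kernel):
  lvl0: tbl 0x13, slot 1 ⇒ 0x42004 (P0/RW0/US1/PS0)
  → PAGE_NOT_PRESENT  (1 entries read)
#3 VA=0x3C1ADFD (r,user):
  lvl0: tbl 0x13, slot 30 ⇒ 0x19007 (P1/RW1/US1/PS0)
  lvl1: tbl 0x19, slot 26 ⇒ 0x1C007 (P1/RW1/US1/PS0)
  ✓ 0x1CDFD  — 2 lookups

Access #2 PA: FAULT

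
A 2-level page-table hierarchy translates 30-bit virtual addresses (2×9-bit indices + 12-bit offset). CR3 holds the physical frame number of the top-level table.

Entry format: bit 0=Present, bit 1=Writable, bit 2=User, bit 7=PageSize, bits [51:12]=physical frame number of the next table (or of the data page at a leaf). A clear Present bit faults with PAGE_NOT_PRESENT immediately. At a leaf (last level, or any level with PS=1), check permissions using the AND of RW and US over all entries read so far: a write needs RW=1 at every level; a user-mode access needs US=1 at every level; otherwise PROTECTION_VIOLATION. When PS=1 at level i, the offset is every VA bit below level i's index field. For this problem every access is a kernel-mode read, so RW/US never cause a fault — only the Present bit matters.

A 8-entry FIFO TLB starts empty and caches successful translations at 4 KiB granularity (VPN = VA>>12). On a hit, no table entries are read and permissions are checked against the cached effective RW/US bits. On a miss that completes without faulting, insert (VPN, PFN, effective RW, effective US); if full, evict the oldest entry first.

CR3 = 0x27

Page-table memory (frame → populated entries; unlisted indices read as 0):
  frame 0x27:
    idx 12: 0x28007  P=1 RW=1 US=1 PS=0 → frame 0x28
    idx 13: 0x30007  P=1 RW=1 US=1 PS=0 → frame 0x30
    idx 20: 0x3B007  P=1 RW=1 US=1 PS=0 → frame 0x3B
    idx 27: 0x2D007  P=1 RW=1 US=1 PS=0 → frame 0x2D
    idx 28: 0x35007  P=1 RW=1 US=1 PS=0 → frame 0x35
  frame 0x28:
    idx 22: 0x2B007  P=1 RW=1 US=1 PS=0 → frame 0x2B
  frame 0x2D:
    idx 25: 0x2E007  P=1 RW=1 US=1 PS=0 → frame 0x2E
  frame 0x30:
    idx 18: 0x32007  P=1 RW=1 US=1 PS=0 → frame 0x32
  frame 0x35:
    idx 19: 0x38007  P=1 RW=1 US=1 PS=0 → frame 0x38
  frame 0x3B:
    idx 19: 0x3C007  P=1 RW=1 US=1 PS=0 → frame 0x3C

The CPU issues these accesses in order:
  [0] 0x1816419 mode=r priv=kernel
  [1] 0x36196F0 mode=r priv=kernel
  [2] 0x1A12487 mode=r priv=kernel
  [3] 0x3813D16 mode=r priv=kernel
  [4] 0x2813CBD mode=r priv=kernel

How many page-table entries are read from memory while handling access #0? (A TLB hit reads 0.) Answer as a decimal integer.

Walk each access:
#0 VA=0x1816419 (r,kernel):
  L0: frame=0x27 idx=12 entry=0x28007 [P=1 RW=1 US=1 PS=0]
  L1: frame=0x28 idx=22 entry=0x2B007 [P=1 RW=1 US=1 PS=0]
  → PA=0x2B419  (2 entries read)
#1 VA=0x36196F0 (r,kernel):
  L0: frame=0x27 idx=27 entry=0x2D007 [P=1 RW=1 US=1 PS=0]
  L1: frame=0x2D idx=25 entry=0x2E007 [P=1 RW=1 US=1 PS=0]
  → PA=0x2E6F0  (2 entries read)
#2 VA=0x1A12487 (r,kernel):
  L0: frame=0x27 idx=13 entry=0x30007 [P=1 RW=1 US=1 PS=0]
  L1: frame=0x30 idx=18 entry=0x32007 [P=1 RW=1 US=1 PS=0]
  → PA=0x32487  (2 entries read)
#3 VA=0x3813D16 (r,kernel):
  L0: frame=0x27 idx=28 entry=0x35007 [P=1 RW=1 US=1 PS=0]
  L1: frame=0x35 idx=19 entry=0x38007 [P=1 RW=1 US=1 PS=0]
  → PA=0x38D16  (2 entries read)
#4 VA=0x2813CBD (r,kernel):
  L0: frame=0x27 idx=20 entry=0x3B007 [P=1 RW=1 US=1 PS=0]
  L1: frame=0x3B idx=19 entry=0x3C007 [P=1 RW=1 US=1 PS=0]
  → PA=0x3CCBD  (2 entries read)

Entries read for #0: 2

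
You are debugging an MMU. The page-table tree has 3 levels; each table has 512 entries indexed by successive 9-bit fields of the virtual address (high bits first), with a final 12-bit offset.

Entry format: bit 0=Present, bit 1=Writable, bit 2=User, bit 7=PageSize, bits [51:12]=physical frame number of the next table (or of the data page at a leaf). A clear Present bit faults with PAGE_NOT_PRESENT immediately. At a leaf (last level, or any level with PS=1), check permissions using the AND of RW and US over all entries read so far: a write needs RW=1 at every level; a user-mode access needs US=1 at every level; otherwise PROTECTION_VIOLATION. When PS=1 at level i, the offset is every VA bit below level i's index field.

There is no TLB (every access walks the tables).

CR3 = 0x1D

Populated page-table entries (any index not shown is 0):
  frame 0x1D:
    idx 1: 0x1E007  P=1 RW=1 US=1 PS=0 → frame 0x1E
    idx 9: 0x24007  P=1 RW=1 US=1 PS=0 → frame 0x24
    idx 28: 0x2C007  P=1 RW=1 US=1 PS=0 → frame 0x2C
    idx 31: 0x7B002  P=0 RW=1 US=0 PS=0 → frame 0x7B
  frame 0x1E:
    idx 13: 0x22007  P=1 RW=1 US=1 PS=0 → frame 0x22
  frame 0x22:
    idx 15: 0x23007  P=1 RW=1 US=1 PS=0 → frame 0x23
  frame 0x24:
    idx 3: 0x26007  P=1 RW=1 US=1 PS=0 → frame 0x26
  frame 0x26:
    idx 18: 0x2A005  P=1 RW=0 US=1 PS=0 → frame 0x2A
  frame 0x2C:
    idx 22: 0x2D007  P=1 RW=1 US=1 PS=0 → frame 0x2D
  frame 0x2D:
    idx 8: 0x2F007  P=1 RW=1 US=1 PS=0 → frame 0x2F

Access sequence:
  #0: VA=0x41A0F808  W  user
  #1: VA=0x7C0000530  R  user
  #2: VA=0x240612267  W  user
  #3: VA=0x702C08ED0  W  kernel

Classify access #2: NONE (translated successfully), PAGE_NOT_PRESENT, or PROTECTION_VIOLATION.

Per-access translation:
#0 VA=0x41A0F808 (w,user):
  L0 @0x1D[1] → 0x1E007  P=1,RW=1,US=1,PS=0
  L1 @0x1E[13] → 0x22007  P=1,RW=1,US=1,PS=0
  L2 @0x22[15] → 0x23007  P=1,RW=1,US=1,PS=0
  → PA=0x23808  (3 entries read)
#1 VA=0x7C0000530 (r,user):
  L0 @0x1D[31] → 0x7B002  P=0,RW=1,US=0,PS=0
  ✗ PAGE_NOT_PRESENT  [1 reads]
#2 VA=0x240612267 (w,user):
  L0 @0x1D[9] → 0x24007  P=1,RW=1,US=1,PS=0
  L1 @0x24[3] → 0x26007  P=1,RW=1,US=1,PS=0
  L2 @0x26[18] → 0x2A005  P=1,RW=0,US=1,PS=0
  ✗ PROTECTION_VIOLATION  [3 reads]
#3 VA=0x702C08ED0 (w,kernel):
  L0 @0x1D[28] → 0x2C007  P=1,RW=1,US=1,PS=0
  L1 @0x2C[22] → 0x2D007  P=1,RW=1,US=1,PS=0
  L2 @0x2D[8] → 0x2F007  P=1,RW=1,US=1,PS=0
  → PA=0x2FED0  (3 entries read)

Access #2 fault: PROTECTION_VIOLATION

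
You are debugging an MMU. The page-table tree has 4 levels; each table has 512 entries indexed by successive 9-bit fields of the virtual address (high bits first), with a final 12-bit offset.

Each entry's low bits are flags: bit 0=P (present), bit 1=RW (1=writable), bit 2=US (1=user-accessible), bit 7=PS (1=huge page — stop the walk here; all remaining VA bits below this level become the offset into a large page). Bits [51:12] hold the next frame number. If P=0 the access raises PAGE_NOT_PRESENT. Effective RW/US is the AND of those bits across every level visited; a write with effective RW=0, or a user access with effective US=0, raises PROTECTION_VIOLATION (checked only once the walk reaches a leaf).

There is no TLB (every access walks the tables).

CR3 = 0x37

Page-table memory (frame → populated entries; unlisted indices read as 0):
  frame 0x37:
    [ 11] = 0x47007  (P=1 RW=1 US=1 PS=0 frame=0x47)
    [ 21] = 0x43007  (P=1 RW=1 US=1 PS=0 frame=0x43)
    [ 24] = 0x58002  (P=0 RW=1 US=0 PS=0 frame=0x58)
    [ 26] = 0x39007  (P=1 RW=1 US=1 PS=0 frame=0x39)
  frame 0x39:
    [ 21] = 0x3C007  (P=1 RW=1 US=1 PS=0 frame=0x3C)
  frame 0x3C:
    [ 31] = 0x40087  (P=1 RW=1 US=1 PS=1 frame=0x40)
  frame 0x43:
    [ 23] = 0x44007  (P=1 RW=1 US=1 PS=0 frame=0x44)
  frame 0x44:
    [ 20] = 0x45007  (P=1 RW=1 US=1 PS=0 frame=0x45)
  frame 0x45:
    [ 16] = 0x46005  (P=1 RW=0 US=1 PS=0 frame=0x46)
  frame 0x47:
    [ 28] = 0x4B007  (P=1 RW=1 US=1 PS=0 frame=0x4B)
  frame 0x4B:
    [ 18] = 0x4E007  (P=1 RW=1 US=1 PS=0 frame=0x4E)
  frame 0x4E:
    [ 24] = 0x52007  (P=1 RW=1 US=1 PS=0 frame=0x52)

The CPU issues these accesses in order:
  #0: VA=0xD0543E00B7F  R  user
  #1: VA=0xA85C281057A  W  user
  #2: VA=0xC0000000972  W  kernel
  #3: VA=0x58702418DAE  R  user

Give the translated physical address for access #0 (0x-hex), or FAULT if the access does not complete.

Trace:
#0 VA=0xD0543E00B7F (r,user):
  [0] read 0x37 idx=26: raw=0x39007 flags P=1 W=1 U=1 S=0
  [1] read 0x39 idx=21: raw=0x3C007 flags P=1 W=1 U=1 S=0
  [2] read 0x3C idx=31: raw=0x40087 flags P=1 W=1 U=1 S=1
  ✓ 0x40B7F (huge @L2)  — 3 lookups
#1 VA=0xA85C281057A (w,user):
  [0] read 0x37 idx=21: raw=0x43007 flags P=1 W=1 U=1 S=0
  [1] read 0x43 idx=23: raw=0x44007 flags P=1 W=1 U=1 S=0
  [2] read 0x44 idx=20: raw=0x45007 flags P=1 W=1 U=1 S=0
  [3] read 0x45 idx=16: raw=0x46005 flags P=1 W=0 U=1 S=0
  → PROTECTION_VIOLATION  (4 entries read)
#2 VA=0xC0000000972 (w,kernel):
  [0] read 0x37 idx=24: raw=0x58002 flags P=0 W=1 U=0 S=0
  → PAGE_NOT_PRESENT  (1 entries read)
#3 VA=0x58702418DAE (r,user):
  [0] read 0x37 idx=11: raw=0x47007 flags P=1 W=1 U=1 S=0
  [1] read 0x47 idx=28: raw=0x4B007 flags P=1 W=1 U=1 S=0
  [2] read 0x4B idx=18: raw=0x4E007 flags P=1 W=1 U=1 S=0
  [3] read 0x4E idx=24: raw=0x52007 flags P=1 W=1 U=1 S=0
  ✓ 0x52DAE  — 4 lookups

Access #0 PA: 0x40B7F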